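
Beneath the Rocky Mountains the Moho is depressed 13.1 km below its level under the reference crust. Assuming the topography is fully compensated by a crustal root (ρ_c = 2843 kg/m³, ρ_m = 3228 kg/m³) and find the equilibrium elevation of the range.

Equating mass per unit area of the two columns: ρ_c h = (ρ_m − ρ_c) r.
h = r (ρ_m − ρ_c) / ρ_c = 13.1 km × (3228 − 2843) / 2843 = 1.77 km.

1.77 km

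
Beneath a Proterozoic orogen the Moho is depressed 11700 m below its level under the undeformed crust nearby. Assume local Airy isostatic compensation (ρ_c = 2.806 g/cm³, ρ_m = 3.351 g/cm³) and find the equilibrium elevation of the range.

Balancing pressure at the compensation depth: ρ_c h = (ρ_m − ρ_c) r.
h = r (ρ_m − ρ_c) / ρ_c = 11700 m × (3.351 − 2.806) / 2.806 = 2270 m.

2270 m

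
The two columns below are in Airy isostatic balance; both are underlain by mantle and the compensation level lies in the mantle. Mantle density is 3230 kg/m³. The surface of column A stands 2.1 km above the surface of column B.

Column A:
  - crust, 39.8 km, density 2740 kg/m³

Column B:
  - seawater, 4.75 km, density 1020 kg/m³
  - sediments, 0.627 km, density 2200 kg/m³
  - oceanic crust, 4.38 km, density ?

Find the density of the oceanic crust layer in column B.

Take the compensation level at the base of the deeper column (depth z_c below the surface of column A) and equate Σ ρ_i t_i down to z_c; mantle fills any gap and the z_c terms cancel.
Column A: 39.8×2740 + (z_c − 39.8)×3230
Column B: 2.1×0 + 4.75×1020 + 0.627×2200 + 4.38×ρ + (z_c − 2.1 − 9.757)×3230
The z_c×3230 term appears on both sides and cancels. Collect the known terms of each column as K = Σ(ρt)_known − 3230 × (depth of known layers): K_A = 109052 − 3230×39.8 = −19502; K_B = 6224.4 − 3230×(2.1 + 9.757) = −32073.71.
Balance: K_A = K_B + 4.38×ρ, so ρ = (K_A − K_B)/4.38 = 12571.7/4.38 = 2870 kg/m³.

2870 kg/m³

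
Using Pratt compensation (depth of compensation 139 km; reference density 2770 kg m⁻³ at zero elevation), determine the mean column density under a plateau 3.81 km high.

Pratt balance: ρ_ref D = ρ (D + h).
ρ = ρ_ref D/(D + h) = 2770 × 139 km/(139 km + 3.81 km) = 2700 kg m⁻³.

2700 kg m⁻³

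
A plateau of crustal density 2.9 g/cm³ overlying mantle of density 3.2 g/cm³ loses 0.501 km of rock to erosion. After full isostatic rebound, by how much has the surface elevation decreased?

0.047 km

Rebound u = e ρ_c/ρ_m = 0.501 km × 2.9/3.2 = 0.454 km.
Net surface drop = e − u = 0.501 km − 0.454 km = e (ρ_m − ρ_c)/ρ_m = 0.047 km.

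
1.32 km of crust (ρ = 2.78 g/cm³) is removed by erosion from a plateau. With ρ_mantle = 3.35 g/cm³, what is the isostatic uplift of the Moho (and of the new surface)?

1.1 km

Unloading: uplift u = e ρ_c/ρ_m = 1.32 km × 2.78/3.35 = 1.1 km.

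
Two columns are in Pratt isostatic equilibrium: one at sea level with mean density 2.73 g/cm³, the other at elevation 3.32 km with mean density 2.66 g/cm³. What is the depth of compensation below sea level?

ρ_ref D = ρ (D + h) → D (ρ_ref − ρ) = ρ h.
D = ρ h/(ρ_ref − ρ) = 2.66 × 3.32 km/(2.73 − 2.66) = 126 km.

126 km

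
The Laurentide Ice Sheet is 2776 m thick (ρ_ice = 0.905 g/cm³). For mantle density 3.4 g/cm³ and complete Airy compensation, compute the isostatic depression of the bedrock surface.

In Airy isostatic equilibrium: the ice load ρ_ice t is balanced by mantle displaced below, ρ_m s.
s = t ρ_ice / ρ_m = 2776 m × 0.905/3.4 = 739 m.

739 m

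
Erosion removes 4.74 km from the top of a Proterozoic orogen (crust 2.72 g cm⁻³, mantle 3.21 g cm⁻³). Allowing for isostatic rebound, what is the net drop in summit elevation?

Rebound u = e ρ_c/ρ_m = 4.74 km × 2.72/3.21 = 4.016 km.
Net surface drop = e − u = 4.74 km − 4.016 km = e (ρ_m − ρ_c)/ρ_m = 0.724 km.

0.724 km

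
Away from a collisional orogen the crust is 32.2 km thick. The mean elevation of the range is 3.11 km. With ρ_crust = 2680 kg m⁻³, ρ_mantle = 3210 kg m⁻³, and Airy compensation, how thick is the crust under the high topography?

51 km

Root depth r = h ρ_c / (ρ_m − ρ_c) = 3.11 km × 2680 / 530 = 15.73 km.
Total thickness = T + h + r = 32.2 km + 3.11 km + 15.73 km = 51 km.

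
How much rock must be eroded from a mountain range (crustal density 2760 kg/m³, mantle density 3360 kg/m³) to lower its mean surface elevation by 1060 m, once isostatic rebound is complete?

5940 m

Net drop Δ = e − u = e − e ρ_c/ρ_m = e (ρ_m − ρ_c)/ρ_m.
e = Δ ρ_m/(ρ_m − ρ_c) = 1060 m × 3360/600 = 5940 m.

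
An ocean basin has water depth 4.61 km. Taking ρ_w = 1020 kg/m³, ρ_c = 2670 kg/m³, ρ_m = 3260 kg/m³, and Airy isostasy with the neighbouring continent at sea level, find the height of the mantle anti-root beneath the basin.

12.9 km

For local isostatic compensation: replacing crust with seawater at the top is compensated by replacing crust with mantle at the base: d (ρ_c − ρ_w) = a (ρ_m − ρ_c).
a = d (ρ_c − ρ_w)/(ρ_m − ρ_c) = 4.61 km × 1650/590 = 12.9 km.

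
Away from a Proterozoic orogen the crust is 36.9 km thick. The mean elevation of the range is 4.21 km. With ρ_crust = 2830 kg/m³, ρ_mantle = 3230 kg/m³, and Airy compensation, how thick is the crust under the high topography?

Root depth r = h ρ_c / (ρ_m − ρ_c) = 4.21 km × 2830 / 400 = 29.79 km.
Total thickness = T + h + r = 36.9 km + 4.21 km + 29.79 km = 70.9 km.

70.9 km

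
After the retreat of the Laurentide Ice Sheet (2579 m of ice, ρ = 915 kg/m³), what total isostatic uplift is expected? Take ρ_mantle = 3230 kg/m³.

731 m

Removing the load lets mantle flow back in; uplift u satisfies ρ_ice t = ρ_m u.
u = t ρ_ice/ρ_m = 2579 m × 915/3230 = 731 m.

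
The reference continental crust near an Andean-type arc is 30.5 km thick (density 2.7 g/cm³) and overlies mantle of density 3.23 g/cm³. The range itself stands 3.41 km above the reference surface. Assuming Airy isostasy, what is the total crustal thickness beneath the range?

Root depth r = h ρ_c / (ρ_m − ρ_c) = 3.41 km × 2.7 / 0.53 = 17.37 km.
Total thickness = T + h + r = 30.5 km + 3.41 km + 17.37 km = 51.3 km.

51.3 km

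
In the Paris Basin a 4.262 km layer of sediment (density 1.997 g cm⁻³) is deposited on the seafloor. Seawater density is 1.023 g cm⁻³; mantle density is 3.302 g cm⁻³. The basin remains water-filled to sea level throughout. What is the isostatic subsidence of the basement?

Submarine loading: the sediment displaces seawater, and the subsidence is in turn flooded, so s (ρ_m − ρ_w) = t (ρ_sed − ρ_w).
s = 4.262 km × (1.997 − 1.023) / (3.302 − 1.023) = 1.82 km.

1.82 km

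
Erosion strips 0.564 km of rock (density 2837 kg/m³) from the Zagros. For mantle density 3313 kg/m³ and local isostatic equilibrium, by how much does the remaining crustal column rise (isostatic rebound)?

Unloading: uplift u = e ρ_c/ρ_m = 0.564 km × 2837/3313 = 0.483 km.

0.483 km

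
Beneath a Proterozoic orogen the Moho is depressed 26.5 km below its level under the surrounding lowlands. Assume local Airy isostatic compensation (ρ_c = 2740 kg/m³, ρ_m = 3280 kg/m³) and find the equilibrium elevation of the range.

5.22 km

In Airy isostatic equilibrium: ρ_c h = (ρ_m − ρ_c) r.
h = r (ρ_m − ρ_c) / ρ_c = 26.5 km × (3280 − 2740) / 2740 = 5.22 km.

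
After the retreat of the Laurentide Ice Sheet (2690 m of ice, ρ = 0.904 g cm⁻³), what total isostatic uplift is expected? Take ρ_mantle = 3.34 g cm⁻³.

728 m

Removing the load lets mantle flow back in; uplift u satisfies ρ_ice t = ρ_m u.
u = t ρ_ice/ρ_m = 2690 m × 0.904/3.34 = 728 m.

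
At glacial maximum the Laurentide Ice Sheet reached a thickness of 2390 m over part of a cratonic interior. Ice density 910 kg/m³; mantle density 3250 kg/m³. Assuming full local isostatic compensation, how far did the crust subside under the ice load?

Equating mass per unit area of the two columns: the ice load ρ_ice t is balanced by mantle displaced below, ρ_m s.
s = t ρ_ice / ρ_m = 2390 m × 910/3250 = 669 m.

669 m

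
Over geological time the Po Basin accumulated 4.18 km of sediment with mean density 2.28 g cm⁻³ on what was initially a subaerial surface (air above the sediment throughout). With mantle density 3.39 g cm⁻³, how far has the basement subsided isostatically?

2.81 km

Subaerial load: s = t ρ_sed / ρ_m = 4.18 km × 2.28/3.39 = 2.81 km.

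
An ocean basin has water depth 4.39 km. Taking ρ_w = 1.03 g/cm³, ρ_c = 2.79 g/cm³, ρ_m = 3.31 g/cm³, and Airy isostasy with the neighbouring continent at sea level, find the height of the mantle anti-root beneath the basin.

For local isostatic compensation: replacing crust with seawater at the top is compensated by replacing crust with mantle at the base: d (ρ_c − ρ_w) = a (ρ_m − ρ_c).
a = d (ρ_c − ρ_w)/(ρ_m − ρ_c) = 4.39 km × 1.76/0.52 = 14.9 km.

14.9 km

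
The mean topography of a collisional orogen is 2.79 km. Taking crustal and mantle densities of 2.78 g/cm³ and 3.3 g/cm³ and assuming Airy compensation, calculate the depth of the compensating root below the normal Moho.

14.9 km

Isostatic balance requires: the weight of the topography is balanced by the buoyancy of the root, ρ_c h = (ρ_m − ρ_c) r.
r = h · ρ_c / (ρ_m − ρ_c) = 2.79 km × 2.78 / (3.3 − 2.78) = 14.9 km.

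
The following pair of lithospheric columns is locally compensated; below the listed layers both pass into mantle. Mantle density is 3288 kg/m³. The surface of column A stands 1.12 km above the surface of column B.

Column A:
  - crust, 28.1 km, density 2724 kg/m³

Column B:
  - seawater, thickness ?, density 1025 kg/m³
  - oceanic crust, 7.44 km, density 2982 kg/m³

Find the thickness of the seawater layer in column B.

4.37 km

Take the compensation level at the base of the deeper column (depth z_c below the surface of column A) and equate Σ ρ_i t_i down to z_c; mantle fills any gap and the z_c terms cancel.
Column A: 28.1×2724 + (z_c − 28.1)×3288
Column B: 1.12×0 + x×1025 + 7.44×2982 + (z_c − 1.12 − 7.44 − x)×3288
The z_c×3288 term appears on both sides and cancels. Collect the known terms of each column as K = Σ(ρt)_known − 3288 × (depth of known layers): K_A = 76544.4 − 3288×28.1 = −15848.4; K_B = 22186.08 − 3288×(1.12 + 7.44) = −5959.2.
Balance: K_A = K_B − x×(3288 − 1025), so x = (K_B − K_A)/(3288 − 1025) = 9889.2/2263 = 4.37 km.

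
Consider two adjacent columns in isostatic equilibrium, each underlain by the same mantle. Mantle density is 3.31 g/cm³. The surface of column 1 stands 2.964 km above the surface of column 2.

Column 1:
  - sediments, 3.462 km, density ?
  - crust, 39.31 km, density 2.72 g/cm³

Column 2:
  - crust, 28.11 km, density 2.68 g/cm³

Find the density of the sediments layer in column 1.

Take the compensation level at the base of the deeper column (depth z_c below the surface of column 1) and equate Σ ρ_i t_i down to z_c; mantle fills any gap and the z_c terms cancel.
Column 1: 3.462×ρ + 39.31×2.72 + (z_c − 42.772)×3.31
Column 2: 2.964×0 + 28.11×2.68 + (z_c − 2.964 − 28.11)×3.31
The z_c×3.31 term appears on both sides and cancels. Collect the known terms of each column as K = Σ(ρt)_known − 3.31 × (depth of known layers): K_1 = 106.9232 − 3.31×42.772 = −34.65212; K_2 = 75.3348 − 3.31×(2.964 + 28.11) = −27.52014.
Balance: K_1 + 3.462×ρ = K_2, so ρ = (K_2 − K_1)/3.462 = 7.13198/3.462 = 2.06 g/cm³.

2.06 g/cm³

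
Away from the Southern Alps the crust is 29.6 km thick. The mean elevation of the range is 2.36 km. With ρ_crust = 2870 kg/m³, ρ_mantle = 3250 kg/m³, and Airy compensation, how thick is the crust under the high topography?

49.8 km

Root depth r = h ρ_c / (ρ_m − ρ_c) = 2.36 km × 2870 / 380 = 17.82 km.
Total thickness = T + h + r = 29.6 km + 2.36 km + 17.82 km = 49.8 km.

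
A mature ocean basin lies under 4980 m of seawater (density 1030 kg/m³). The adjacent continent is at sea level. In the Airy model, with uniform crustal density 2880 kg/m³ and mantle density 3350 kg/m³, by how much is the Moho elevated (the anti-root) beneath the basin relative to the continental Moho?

19600 m

Equating mass per unit area of the two columns: replacing crust with seawater at the top is compensated by replacing crust with mantle at the base: d (ρ_c − ρ_w) = a (ρ_m − ρ_c).
a = d (ρ_c − ρ_w)/(ρ_m − ρ_c) = 4980 m × 1850/470 = 19600 m.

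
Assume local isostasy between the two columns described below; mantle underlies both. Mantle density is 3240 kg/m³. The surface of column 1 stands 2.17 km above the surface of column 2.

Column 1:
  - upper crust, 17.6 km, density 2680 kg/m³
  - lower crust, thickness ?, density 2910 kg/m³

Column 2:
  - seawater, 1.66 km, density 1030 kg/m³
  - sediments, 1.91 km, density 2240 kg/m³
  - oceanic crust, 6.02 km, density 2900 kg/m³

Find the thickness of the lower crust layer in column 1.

14.5 km

Take the compensation level at the base of the deeper column (depth z_c below the surface of column 1) and equate Σ ρ_i t_i down to z_c; mantle fills any gap and the z_c terms cancel.
Column 1: 17.6×2680 + x×2910 + (z_c − 17.6 − x)×3240
Column 2: 2.17×0 + 1.66×1030 + 1.91×2240 + 6.02×2900 + (z_c − 2.17 − 9.59)×3240
The z_c×3240 term appears on both sides and cancels. Collect the known terms of each column as K = Σ(ρt)_known − 3240 × (depth of known layers): K_1 = 47168 − 3240×17.6 = −9856; K_2 = 23446.2 − 3240×(2.17 + 9.59) = −14656.2.
Balance: K_1 − x×(3240 − 2910) = K_2, so x = (K_1 − K_2)/(3240 − 2910) = 4800.2/330 = 14.5 km.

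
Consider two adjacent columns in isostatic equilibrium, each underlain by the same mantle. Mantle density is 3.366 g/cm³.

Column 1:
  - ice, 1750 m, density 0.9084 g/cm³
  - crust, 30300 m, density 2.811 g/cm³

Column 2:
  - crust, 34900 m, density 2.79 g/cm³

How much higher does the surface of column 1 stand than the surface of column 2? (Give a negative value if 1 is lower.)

302 m

For any compensation level in the mantle, the mantle terms cancel and isostasy reduces to e = (Σt_1 − Σt_2) − (Σ(ρt)_1 − Σ(ρt)_2) / ρ_m.
Σt_1 = 32050 m; Σt_2 = 34900 m; Σ(ρt)_1 = 86763; Σ(ρt)_2 = 97371 (in m·g/cm³).
e = (32050 − 34900) − (86763 − 97371) / 3.366 = 302 m.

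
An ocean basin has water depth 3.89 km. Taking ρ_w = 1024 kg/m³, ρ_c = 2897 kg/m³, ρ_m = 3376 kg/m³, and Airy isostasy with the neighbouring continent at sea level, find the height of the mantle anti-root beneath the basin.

15.2 km

By Archimedes' principle applied to the lithosphere: replacing crust with seawater at the top is compensated by replacing crust with mantle at the base: d (ρ_c − ρ_w) = a (ρ_m − ρ_c).
a = d (ρ_c − ρ_w)/(ρ_m − ρ_c) = 3.89 km × 1873/479 = 15.2 km.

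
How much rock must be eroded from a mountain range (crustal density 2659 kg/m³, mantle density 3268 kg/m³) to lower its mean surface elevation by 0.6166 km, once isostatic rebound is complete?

3.31 km

Net drop Δ = e − u = e − e ρ_c/ρ_m = e (ρ_m − ρ_c)/ρ_m.
e = Δ ρ_m/(ρ_m − ρ_c) = 0.6166 km × 3268/609 = 3.31 km.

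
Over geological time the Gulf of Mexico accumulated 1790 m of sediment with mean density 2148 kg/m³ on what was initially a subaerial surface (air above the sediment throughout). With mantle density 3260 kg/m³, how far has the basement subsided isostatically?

1180 m

Subaerial load: s = t ρ_sed / ρ_m = 1790 m × 2148/3260 = 1180 m.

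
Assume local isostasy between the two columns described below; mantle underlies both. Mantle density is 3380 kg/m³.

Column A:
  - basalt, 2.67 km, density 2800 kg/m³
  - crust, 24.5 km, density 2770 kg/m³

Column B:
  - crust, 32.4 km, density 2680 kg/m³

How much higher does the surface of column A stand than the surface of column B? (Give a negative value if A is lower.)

For any compensation level in the mantle, the mantle terms cancel and isostasy reduces to e = (Σt_A − Σt_B) − (Σ(ρt)_A − Σ(ρt)_B) / ρ_m.
Σt_A = 27.17 km; Σt_B = 32.4 km; Σ(ρt)_A = 75341; Σ(ρt)_B = 86832 (in km·kg/m³).
e = (27.17 − 32.4) − (75341 − 86832) / 3380 = −1.83 km.

−1.83 km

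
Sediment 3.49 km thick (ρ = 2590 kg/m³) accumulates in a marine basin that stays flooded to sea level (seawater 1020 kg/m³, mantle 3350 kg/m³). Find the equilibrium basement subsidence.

2.35 km

Submarine loading: the sediment displaces seawater, and the subsidence is in turn flooded, so s (ρ_m − ρ_w) = t (ρ_sed − ρ_w).
s = 3.49 km × (2590 − 1020) / (3350 − 1020) = 2.35 km.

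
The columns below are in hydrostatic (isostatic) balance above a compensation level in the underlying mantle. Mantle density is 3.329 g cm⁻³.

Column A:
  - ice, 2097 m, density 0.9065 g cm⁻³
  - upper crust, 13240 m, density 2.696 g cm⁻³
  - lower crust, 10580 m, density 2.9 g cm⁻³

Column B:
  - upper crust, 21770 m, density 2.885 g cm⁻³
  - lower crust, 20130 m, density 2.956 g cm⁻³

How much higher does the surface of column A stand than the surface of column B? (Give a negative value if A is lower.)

248 m

For any compensation level in the mantle, the mantle terms cancel and isostasy reduces to e = (Σt_A − Σt_B) − (Σ(ρt)_A − Σ(ρt)_B) / ρ_m.
Σt_A = 25917 m; Σt_B = 41900 m; Σ(ρt)_A = 68277.9705; Σ(ρt)_B = 122310.73 (in m·g cm⁻³).
e = (25917 − 41900) − (68277.9705 − 122310.73) / 3.329 = 248 m.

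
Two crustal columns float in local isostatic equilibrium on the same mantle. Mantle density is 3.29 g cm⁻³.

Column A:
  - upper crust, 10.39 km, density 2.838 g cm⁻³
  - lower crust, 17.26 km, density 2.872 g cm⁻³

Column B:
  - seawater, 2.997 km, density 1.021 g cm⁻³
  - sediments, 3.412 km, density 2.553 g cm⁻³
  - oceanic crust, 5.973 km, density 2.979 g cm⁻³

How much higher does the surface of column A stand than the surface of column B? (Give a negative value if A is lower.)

For any compensation level in the mantle, the mantle terms cancel and isostasy reduces to e = (Σt_A − Σt_B) − (Σ(ρt)_A − Σ(ρt)_B) / ρ_m.
Σt_A = 27.65 km; Σt_B = 12.382 km; Σ(ρt)_A = 79.05754; Σ(ρt)_B = 29.56434 (in km·g cm⁻³).
e = (27.65 − 12.382) − (79.05754 − 29.56434) / 3.29 = 0.224 km.

0.224 km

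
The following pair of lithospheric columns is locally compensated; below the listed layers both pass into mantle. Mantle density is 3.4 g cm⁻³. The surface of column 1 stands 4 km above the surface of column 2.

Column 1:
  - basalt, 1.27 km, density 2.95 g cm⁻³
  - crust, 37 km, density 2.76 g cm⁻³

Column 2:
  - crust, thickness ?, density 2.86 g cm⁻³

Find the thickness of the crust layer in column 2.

19.7 km

Take the compensation level at the base of the deeper column (depth z_c below the surface of column 1) and equate Σ ρ_i t_i down to z_c; mantle fills any gap and the z_c terms cancel.
Column 1: 1.27×2.95 + 37×2.76 + (z_c − 38.27)×3.4
Column 2: 4×0 + x×2.86 + (z_c − 4 − 0 − x)×3.4
The z_c×3.4 term appears on both sides and cancels. Collect the known terms of each column as K = Σ(ρt)_known − 3.4 × (depth of known layers): K_1 = 105.8665 − 3.4×38.27 = −24.2515; K_2 = 0 − 3.4×(4 + 0) = −13.6.
Balance: K_1 = K_2 − x×(3.4 − 2.86), so x = (K_2 − K_1)/(3.4 − 2.86) = 10.6515/0.54 = 19.7 km.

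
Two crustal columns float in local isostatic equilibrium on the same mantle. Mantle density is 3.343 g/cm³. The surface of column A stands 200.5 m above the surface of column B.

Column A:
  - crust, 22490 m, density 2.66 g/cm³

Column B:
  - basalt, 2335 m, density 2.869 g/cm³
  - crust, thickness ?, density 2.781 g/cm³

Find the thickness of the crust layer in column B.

Take the compensation level at the base of the deeper column (depth z_c below the surface of column A) and equate Σ ρ_i t_i down to z_c; mantle fills any gap and the z_c terms cancel.
Column A: 22490×2.66 + (z_c − 22490)×3.343
Column B: 200.5×0 + 2335×2.869 + x×2.781 + (z_c − 200.5 − 2335 − x)×3.343
The z_c×3.343 term appears on both sides and cancels. Collect the known terms of each column as K = Σ(ρt)_known − 3.343 × (depth of known layers): K_A = 59823.4 − 3.343×22490 = −15360.67; K_B = 6699.115 − 3.343×(200.5 + 2335) = −1777.0615.
Balance: K_A = K_B − x×(3.343 − 2.781), so x = (K_B − K_A)/(3.343 − 2.781) = 13583.6/0.562 = 24200 m.

24200 m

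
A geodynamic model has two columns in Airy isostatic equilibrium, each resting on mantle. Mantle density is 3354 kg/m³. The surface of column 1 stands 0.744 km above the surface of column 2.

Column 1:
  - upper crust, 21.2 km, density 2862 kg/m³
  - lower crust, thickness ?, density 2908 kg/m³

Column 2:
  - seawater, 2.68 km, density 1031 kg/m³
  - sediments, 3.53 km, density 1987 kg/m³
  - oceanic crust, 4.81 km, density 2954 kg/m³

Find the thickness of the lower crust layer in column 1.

Take the compensation level at the base of the deeper column (depth z_c below the surface of column 1) and equate Σ ρ_i t_i down to z_c; mantle fills any gap and the z_c terms cancel.
Column 1: 21.2×2862 + x×2908 + (z_c − 21.2 − x)×3354
Column 2: 0.744×0 + 2.68×1031 + 3.53×1987 + 4.81×2954 + (z_c − 0.744 − 11.02)×3354
The z_c×3354 term appears on both sides and cancels. Collect the known terms of each column as K = Σ(ρt)_known − 3354 × (depth of known layers): K_1 = 60674.4 − 3354×21.2 = −10430.4; K_2 = 23985.93 − 3354×(0.744 + 11.02) = −15470.526.
Balance: K_1 − x×(3354 − 2908) = K_2, so x = (K_1 − K_2)/(3354 − 2908) = 5040.13/446 = 11.3 km.

11.3 km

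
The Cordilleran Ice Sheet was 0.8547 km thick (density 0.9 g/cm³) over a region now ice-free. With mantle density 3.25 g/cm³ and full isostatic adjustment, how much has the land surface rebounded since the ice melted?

Removing the load lets mantle flow back in; uplift u satisfies ρ_ice t = ρ_m u.
u = t ρ_ice/ρ_m = 0.8547 km × 0.9/3.25 = 0.237 km.

0.237 km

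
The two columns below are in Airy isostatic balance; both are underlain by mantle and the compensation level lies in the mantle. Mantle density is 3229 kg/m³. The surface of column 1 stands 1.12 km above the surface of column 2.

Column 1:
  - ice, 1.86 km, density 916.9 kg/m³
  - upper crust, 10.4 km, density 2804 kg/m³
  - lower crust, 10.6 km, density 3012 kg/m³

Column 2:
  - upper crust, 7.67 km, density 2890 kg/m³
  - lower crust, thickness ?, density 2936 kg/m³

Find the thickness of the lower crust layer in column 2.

16.4 km

Take the compensation level at the base of the deeper column (depth z_c below the surface of column 1) and equate Σ ρ_i t_i down to z_c; mantle fills any gap and the z_c terms cancel.
Column 1: 1.86×916.9 + 10.4×2804 + 10.6×3012 + (z_c − 22.86)×3229
Column 2: 1.12×0 + 7.67×2890 + x×2936 + (z_c − 1.12 − 7.67 − x)×3229
The z_c×3229 term appears on both sides and cancels. Collect the known terms of each column as K = Σ(ρt)_known − 3229 × (depth of known layers): K_1 = 62794.234 − 3229×22.86 = −11020.706; K_2 = 22166.3 − 3229×(1.12 + 7.67) = −6216.61.
Balance: K_1 = K_2 − x×(3229 − 2936), so x = (K_2 − K_1)/(3229 − 2936) = 4804.1/293 = 16.4 km.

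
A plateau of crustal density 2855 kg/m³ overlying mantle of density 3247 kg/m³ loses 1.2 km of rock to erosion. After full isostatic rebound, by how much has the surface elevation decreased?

Rebound u = e ρ_c/ρ_m = 1.2 km × 2855/3247 = 1.055 km.
Net surface drop = e − u = 1.2 km − 1.055 km = e (ρ_m − ρ_c)/ρ_m = 0.145 km.

0.145 km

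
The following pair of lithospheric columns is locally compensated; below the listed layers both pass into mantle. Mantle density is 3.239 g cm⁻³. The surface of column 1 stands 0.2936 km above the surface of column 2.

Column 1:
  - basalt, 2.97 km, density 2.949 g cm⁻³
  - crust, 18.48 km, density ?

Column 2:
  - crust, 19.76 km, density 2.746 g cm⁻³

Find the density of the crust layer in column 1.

2.71 g cm⁻³

Take the compensation level at the base of the deeper column (depth z_c below the surface of column 1) and equate Σ ρ_i t_i down to z_c; mantle fills any gap and the z_c terms cancel.
Column 1: 2.97×2.949 + 18.48×ρ + (z_c − 21.45)×3.239
Column 2: 0.2936×0 + 19.76×2.746 + (z_c − 0.2936 − 19.76)×3.239
The z_c×3.239 term appears on both sides and cancels. Collect the known terms of each column as K = Σ(ρt)_known − 3.239 × (depth of known layers): K_1 = 8.75853 − 3.239×21.45 = −60.71802; K_2 = 54.26096 − 3.239×(0.2936 + 19.76) = −10.6926504.
Balance: K_1 + 18.48×ρ = K_2, so ρ = (K_2 − K_1)/18.48 = 50.0254/18.48 = 2.71 g cm⁻³.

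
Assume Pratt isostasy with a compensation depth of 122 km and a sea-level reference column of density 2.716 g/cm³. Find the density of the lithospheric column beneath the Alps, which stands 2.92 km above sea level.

Pratt balance: ρ_ref D = ρ (D + h).
ρ = ρ_ref D/(D + h) = 2.716 × 122 km/(122 km + 2.92 km) = 2.65 g/cm³.

2.65 g/cm³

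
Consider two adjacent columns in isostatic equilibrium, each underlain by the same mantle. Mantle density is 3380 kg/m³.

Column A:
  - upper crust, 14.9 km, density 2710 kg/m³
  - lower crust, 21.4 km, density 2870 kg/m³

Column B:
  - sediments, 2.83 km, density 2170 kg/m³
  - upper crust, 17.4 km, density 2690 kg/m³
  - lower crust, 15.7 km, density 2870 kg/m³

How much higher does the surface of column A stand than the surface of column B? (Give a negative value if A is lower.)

For any compensation level in the mantle, the mantle terms cancel and isostasy reduces to e = (Σt_A − Σt_B) − (Σ(ρt)_A − Σ(ρt)_B) / ρ_m.
Σt_A = 36.3 km; Σt_B = 35.93 km; Σ(ρt)_A = 101797; Σ(ρt)_B = 98006.1 (in km·kg/m³).
e = (36.3 − 35.93) − (101797 − 98006.1) / 3380 = −0.752 km.

−0.752 km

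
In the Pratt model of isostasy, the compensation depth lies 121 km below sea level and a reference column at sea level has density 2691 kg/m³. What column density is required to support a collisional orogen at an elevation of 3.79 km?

Pratt balance: ρ_ref D = ρ (D + h).
ρ = ρ_ref D/(D + h) = 2691 × 121 km/(121 km + 3.79 km) = 2610 kg/m³.

2610 kg/m³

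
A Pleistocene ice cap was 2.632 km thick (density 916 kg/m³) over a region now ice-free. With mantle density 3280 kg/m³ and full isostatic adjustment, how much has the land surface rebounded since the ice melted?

Removing the load lets mantle flow back in; uplift u satisfies ρ_ice t = ρ_m u.
u = t ρ_ice/ρ_m = 2.632 km × 916/3280 = 0.735 km.

0.735 km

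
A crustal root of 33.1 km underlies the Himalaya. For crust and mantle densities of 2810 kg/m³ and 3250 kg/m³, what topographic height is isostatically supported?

5.18 km

For local isostatic compensation: ρ_c h = (ρ_m − ρ_c) r.
h = r (ρ_m − ρ_c) / ρ_c = 33.1 km × (3250 − 2810) / 2810 = 5.18 km.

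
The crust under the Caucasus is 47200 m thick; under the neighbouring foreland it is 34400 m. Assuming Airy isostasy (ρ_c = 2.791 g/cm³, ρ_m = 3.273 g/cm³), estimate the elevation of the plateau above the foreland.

1880 m

Excess crust Δ = 47200 m − 34400 m = 12800 m, split between elevation h and root r with h + r = Δ.
Airy balance ρ_c h = (ρ_m − ρ_c) r gives r = h ρ_c/(ρ_m − ρ_c), so h (1 + ρ_c/(ρ_m − ρ_c)) = Δ, i.e. h = Δ (ρ_m − ρ_c)/ρ_m.
h = 12800 m × 0.482/3.273 = 1880 m.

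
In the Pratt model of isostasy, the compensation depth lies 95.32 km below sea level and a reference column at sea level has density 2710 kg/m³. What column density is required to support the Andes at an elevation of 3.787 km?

2610 kg/m³

Pratt balance: ρ_ref D = ρ (D + h).
ρ = ρ_ref D/(D + h) = 2710 × 95.32 km/(95.32 km + 3.787 km) = 2610 kg/m³.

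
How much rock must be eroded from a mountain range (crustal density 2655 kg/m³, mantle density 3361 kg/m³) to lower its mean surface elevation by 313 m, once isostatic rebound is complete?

Net drop Δ = e − u = e − e ρ_c/ρ_m = e (ρ_m − ρ_c)/ρ_m.
e = Δ ρ_m/(ρ_m − ρ_c) = 313 m × 3361/706 = 1490 m.

1490 m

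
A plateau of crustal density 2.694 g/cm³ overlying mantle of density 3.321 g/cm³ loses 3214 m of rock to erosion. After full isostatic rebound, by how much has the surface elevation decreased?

Rebound u = e ρ_c/ρ_m = 3214 m × 2.694/3.321 = 2607 m.
Net surface drop = e − u = 3214 m − 2607 m = e (ρ_m − ρ_c)/ρ_m = 607 m.

607 m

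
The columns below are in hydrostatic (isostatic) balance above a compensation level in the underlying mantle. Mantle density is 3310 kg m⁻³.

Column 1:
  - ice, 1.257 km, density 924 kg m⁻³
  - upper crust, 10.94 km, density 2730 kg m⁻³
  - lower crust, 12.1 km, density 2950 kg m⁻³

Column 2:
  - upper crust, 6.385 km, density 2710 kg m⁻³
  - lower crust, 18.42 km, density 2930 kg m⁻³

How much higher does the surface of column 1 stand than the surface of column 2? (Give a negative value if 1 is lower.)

0.867 km

For any compensation level in the mantle, the mantle terms cancel and isostasy reduces to e = (Σt_1 − Σt_2) − (Σ(ρt)_1 − Σ(ρt)_2) / ρ_m.
Σt_1 = 24.297 km; Σt_2 = 24.805 km; Σ(ρt)_1 = 66722.668; Σ(ρt)_2 = 71273.95 (in km·kg m⁻³).
e = (24.297 − 24.805) − (66722.668 − 71273.95) / 3310 = 0.867 km.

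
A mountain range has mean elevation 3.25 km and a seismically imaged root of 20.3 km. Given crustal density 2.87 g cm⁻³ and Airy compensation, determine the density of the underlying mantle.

3.33 g cm⁻³

Airy balance: ρ_c h = (ρ_m − ρ_c) r → ρ_m = ρ_c (1 + h/r).
ρ_m = 2.87 × (1 + 3.25 km/20.3 km) = 3.33 g cm⁻³.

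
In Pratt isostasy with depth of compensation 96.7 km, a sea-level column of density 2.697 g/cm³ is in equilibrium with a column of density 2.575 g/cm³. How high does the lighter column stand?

ρ_ref D = ρ (D + h) → h = D (ρ_ref − ρ)/ρ.
h = 96.7 km × (2.697 − 2.575)/2.575 = 4.58 km.

4.58 km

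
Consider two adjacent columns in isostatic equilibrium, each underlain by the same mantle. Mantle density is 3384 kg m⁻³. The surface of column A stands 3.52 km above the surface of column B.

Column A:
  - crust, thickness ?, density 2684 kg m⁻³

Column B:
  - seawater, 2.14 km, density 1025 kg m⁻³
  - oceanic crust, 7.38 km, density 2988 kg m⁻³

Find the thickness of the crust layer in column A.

28.4 km

Take the compensation level at the base of the deeper column (depth z_c below the surface of column A) and equate Σ ρ_i t_i down to z_c; mantle fills any gap and the z_c terms cancel.
Column A: x×2684 + (z_c − 0 − x)×3384
Column B: 3.52×0 + 2.14×1025 + 7.38×2988 + (z_c − 3.52 − 9.52)×3384
The z_c×3384 term appears on both sides and cancels. Collect the known terms of each column as K = Σ(ρt)_known − 3384 × (depth of known layers): K_A = 0 − 3384×0 = 0; K_B = 24244.94 − 3384×(3.52 + 9.52) = −19882.42.
Balance: K_A − x×(3384 − 2684) = K_B, so x = (K_A − K_B)/(3384 − 2684) = 19882.4/700 = 28.4 km.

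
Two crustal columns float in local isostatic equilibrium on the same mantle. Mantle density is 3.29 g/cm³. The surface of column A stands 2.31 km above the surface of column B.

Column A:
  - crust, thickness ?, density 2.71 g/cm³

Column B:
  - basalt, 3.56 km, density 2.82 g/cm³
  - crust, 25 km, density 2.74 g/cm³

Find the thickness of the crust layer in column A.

Take the compensation level at the base of the deeper column (depth z_c below the surface of column A) and equate Σ ρ_i t_i down to z_c; mantle fills any gap and the z_c terms cancel.
Column A: x×2.71 + (z_c − 0 − x)×3.29
Column B: 2.31×0 + 3.56×2.82 + 25×2.74 + (z_c − 2.31 − 28.56)×3.29
The z_c×3.29 term appears on both sides and cancels. Collect the known terms of each column as K = Σ(ρt)_known − 3.29 × (depth of known layers): K_A = 0 − 3.29×0 = 0; K_B = 78.5392 − 3.29×(2.31 + 28.56) = −23.0231.
Balance: K_A − x×(3.29 − 2.71) = K_B, so x = (K_A − K_B)/(3.29 − 2.71) = 23.0231/0.58 = 39.7 km.

39.7 km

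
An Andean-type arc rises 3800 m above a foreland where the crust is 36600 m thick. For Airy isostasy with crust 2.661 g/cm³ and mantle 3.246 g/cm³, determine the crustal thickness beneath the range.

57700 m

Root depth r = h ρ_c / (ρ_m − ρ_c) = 3800 m × 2.661 / 0.585 = 17290 m.
Total thickness = T + h + r = 36600 m + 3800 m + 17290 m = 57700 m.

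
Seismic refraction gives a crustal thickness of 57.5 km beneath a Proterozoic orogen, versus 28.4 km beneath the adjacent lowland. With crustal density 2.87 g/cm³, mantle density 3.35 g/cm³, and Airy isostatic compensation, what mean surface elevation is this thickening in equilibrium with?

4.17 km

Excess crust Δ = 57.5 km − 28.4 km = 29.1 km, split between elevation h and root r with h + r = Δ.
Airy balance ρ_c h = (ρ_m − ρ_c) r gives r = h ρ_c/(ρ_m − ρ_c), so h (1 + ρ_c/(ρ_m − ρ_c)) = Δ, i.e. h = Δ (ρ_m − ρ_c)/ρ_m.
h = 29.1 km × 0.48/3.35 = 4.17 km.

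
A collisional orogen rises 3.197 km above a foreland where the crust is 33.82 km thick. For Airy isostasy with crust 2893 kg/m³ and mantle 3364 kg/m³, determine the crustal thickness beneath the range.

56.7 km

Root depth r = h ρ_c / (ρ_m − ρ_c) = 3.197 km × 2893 / 471 = 19.64 km.
Total thickness = T + h + r = 33.82 km + 3.197 km + 19.64 km = 56.7 km.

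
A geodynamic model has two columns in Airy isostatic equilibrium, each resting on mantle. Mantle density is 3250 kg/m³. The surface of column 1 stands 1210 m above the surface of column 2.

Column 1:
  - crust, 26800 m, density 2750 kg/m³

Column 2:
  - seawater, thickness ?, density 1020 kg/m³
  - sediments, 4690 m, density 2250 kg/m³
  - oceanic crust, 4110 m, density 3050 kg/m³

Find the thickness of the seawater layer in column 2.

1770 m

Take the compensation level at the base of the deeper column (depth z_c below the surface of column 1) and equate Σ ρ_i t_i down to z_c; mantle fills any gap and the z_c terms cancel.
Column 1: 26800×2750 + (z_c − 26800)×3250
Column 2: 1210×0 + x×1020 + 4690×2250 + 4110×3050 + (z_c − 1210 − 8800 − x)×3250
The z_c×3250 term appears on both sides and cancels. Collect the known terms of each column as K = Σ(ρt)_known − 3250 × (depth of known layers): K_1 = 73700000 − 3250×26800 = −13400000; K_2 = 23088000 − 3250×(1210 + 8800) = −9444500.
Balance: K_1 = K_2 − x×(3250 − 1020), so x = (K_2 − K_1)/(3250 − 1020) = 3955500/2230 = 1770 m.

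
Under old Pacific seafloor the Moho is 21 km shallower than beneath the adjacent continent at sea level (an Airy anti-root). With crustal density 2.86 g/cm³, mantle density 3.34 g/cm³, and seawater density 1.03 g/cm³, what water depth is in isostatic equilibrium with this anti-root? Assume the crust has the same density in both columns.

Replacing a thickness d of crust by seawater at the top must be balanced by replacing crust with mantle at the base: d (ρ_c − ρ_w) = a (ρ_m − ρ_c).
d = a (ρ_m − ρ_c)/(ρ_c − ρ_w) = 21 km × 0.48/1.83 = 5.51 km.

5.51 km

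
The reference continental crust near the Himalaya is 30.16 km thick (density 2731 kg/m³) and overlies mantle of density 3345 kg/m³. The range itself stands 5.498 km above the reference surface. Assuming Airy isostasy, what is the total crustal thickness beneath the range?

60.1 km

Root depth r = h ρ_c / (ρ_m − ρ_c) = 5.498 km × 2731 / 614 = 24.45 km.
Total thickness = T + h + r = 30.16 km + 5.498 km + 24.45 km = 60.1 km.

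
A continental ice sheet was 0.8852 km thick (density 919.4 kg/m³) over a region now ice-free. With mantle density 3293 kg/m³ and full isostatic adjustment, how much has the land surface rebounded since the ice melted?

0.247 km

Removing the load lets mantle flow back in; uplift u satisfies ρ_ice t = ρ_m u.
u = t ρ_ice/ρ_m = 0.8852 km × 919.4/3293 = 0.247 km.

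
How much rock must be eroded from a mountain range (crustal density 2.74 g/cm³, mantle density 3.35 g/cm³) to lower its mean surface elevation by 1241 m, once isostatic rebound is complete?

Net drop Δ = e − u = e − e ρ_c/ρ_m = e (ρ_m − ρ_c)/ρ_m.
e = Δ ρ_m/(ρ_m − ρ_c) = 1241 m × 3.35/0.61 = 6820 m.

6820 m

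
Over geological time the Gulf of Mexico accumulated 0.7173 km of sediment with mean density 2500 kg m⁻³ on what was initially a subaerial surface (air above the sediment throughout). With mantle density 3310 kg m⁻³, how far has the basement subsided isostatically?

0.542 km

Subaerial load: s = t ρ_sed / ρ_m = 0.7173 km × 2500/3310 = 0.542 km.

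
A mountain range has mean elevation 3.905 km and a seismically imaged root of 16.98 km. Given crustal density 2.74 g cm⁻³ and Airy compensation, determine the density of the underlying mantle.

3.37 g cm⁻³

Airy balance: ρ_c h = (ρ_m − ρ_c) r → ρ_m = ρ_c (1 + h/r).
ρ_m = 2.74 × (1 + 3.905 km/16.98 km) = 3.37 g cm⁻³.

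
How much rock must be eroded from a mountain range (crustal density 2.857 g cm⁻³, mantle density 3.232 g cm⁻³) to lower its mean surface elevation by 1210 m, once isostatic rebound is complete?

10400 m

Net drop Δ = e − u = e − e ρ_c/ρ_m = e (ρ_m − ρ_c)/ρ_m.
e = Δ ρ_m/(ρ_m − ρ_c) = 1210 m × 3.232/0.375 = 10400 m.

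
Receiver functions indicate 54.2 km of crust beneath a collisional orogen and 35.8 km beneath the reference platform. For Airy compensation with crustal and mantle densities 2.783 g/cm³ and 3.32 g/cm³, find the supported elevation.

Excess crust Δ = 54.2 km − 35.8 km = 18.4 km, split between elevation h and root r with h + r = Δ.
Airy balance ρ_c h = (ρ_m − ρ_c) r gives r = h ρ_c/(ρ_m − ρ_c), so h (1 + ρ_c/(ρ_m − ρ_c)) = Δ, i.e. h = Δ (ρ_m − ρ_c)/ρ_m.
h = 18.4 km × 0.537/3.32 = 2.98 km.

2.98 km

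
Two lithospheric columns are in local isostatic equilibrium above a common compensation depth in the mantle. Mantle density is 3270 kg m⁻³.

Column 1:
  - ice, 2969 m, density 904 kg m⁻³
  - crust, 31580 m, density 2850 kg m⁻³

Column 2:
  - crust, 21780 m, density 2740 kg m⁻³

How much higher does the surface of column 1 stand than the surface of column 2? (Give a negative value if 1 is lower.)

2670 m

For any compensation level in the mantle, the mantle terms cancel and isostasy reduces to e = (Σt_1 − Σt_2) − (Σ(ρt)_1 − Σ(ρt)_2) / ρ_m.
Σt_1 = 34549 m; Σt_2 = 21780 m; Σ(ρt)_1 = 92686976; Σ(ρt)_2 = 59677200 (in m·kg m⁻³).
e = (34549 − 21780) − (92686976 − 59677200) / 3270 = 2670 m.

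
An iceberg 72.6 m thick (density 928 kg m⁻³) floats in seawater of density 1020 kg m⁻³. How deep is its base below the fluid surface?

Draft d = t ρ_obj/ρ_fluid = 72.6 m × 928/1020 = 66.1 m.

66.1 m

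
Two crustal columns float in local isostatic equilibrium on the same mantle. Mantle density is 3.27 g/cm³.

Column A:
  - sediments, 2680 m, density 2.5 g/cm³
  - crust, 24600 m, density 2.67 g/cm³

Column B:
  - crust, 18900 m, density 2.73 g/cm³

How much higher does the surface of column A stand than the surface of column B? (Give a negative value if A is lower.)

For any compensation level in the mantle, the mantle terms cancel and isostasy reduces to e = (Σt_A − Σt_B) − (Σ(ρt)_A − Σ(ρt)_B) / ρ_m.
Σt_A = 27280 m; Σt_B = 18900 m; Σ(ρt)_A = 72382; Σ(ρt)_B = 51597 (in m·g/cm³).
e = (27280 − 18900) − (72382 − 51597) / 3.27 = 2020 m.

2020 m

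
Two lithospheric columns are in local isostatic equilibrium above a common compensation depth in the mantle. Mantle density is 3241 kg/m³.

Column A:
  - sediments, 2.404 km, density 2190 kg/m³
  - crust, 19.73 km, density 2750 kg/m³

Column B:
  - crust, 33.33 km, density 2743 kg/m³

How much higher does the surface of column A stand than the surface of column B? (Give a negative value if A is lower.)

−1.35 km

For any compensation level in the mantle, the mantle terms cancel and isostasy reduces to e = (Σt_A − Σt_B) − (Σ(ρt)_A − Σ(ρt)_B) / ρ_m.
Σt_A = 22.134 km; Σt_B = 33.33 km; Σ(ρt)_A = 59522.26; Σ(ρt)_B = 91424.19 (in km·kg/m³).
e = (22.134 − 33.33) − (59522.26 − 91424.19) / 3241 = −1.35 km.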